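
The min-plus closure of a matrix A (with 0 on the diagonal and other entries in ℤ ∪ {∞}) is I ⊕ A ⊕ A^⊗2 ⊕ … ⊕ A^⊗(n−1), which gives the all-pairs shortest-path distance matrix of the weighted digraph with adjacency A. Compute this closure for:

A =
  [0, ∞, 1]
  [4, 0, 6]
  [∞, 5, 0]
Closure =
  [0, 6, 1]
  [4, 0, 5]
  [9, 5, 0]

This is the Floyd-Warshall all-pairs shortest-path computation. For each intermediate vertex k = 0, 1, …, 2, update dist[i][j] ← min(dist[i][j], dist[i][k] + dist[k][j]). The final matrix gives, for each (i, j), the minimum total weight of any directed path from i to j (possibly empty when i = j).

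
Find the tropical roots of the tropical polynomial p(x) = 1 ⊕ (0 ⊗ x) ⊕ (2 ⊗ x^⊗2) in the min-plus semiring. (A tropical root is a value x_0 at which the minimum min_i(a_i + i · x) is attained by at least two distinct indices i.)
Roots: {-2, 1}

Each tropical root is a break point of the lower envelope of the lines y = a_i + i · x (there are 3 lines, with slopes 0, 1, ..., 2). Only the lines that attain the minimum somewhere contribute to roots; other lines are dominated. Here the surviving (envelope) indices are i = 2, i = 1, i = 0.
Intersections between consecutive envelope lines give the roots: for adjacent envelope indices i < j the intersection is x = (a_i − a_j) / (j − i). Reading off the sorted break points: {-2, 1}.
Verification: at each break x_0, at least two indices attain the minimum of min_i(a_i + i · x_0).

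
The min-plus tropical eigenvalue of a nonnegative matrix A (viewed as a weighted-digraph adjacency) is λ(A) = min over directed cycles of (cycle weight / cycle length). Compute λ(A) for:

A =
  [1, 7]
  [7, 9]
λ(A) = 1

Enumerate directed cycles and compute their means (weight / length). Sample:
  cycle 0 → 0: weight = 1, length = 1, mean = 1/1 ≈ 1.000
  cycle 1 → 1: weight = 9, length = 1, mean = 9/1 ≈ 9.000
  cycle 0 → 1 → 0: weight = 14, length = 2, mean = 14/2 ≈ 7.000
  cycle 1 → 0 → 1: weight = 14, length = 2, mean = 14/2 ≈ 7.000
Minimum mean = 1.000, attained e.g. along the cycle 0 → 0 with weight 1 and length 1. So λ(A) = 1/1 = 1.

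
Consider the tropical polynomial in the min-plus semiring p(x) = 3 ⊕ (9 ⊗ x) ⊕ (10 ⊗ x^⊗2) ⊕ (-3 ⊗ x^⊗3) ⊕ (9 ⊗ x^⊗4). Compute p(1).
p(1) = 0

A tropical monomial a ⊗ x^⊗i evaluates to a + i · x. Evaluating each term at x = 1:
  Term 0 contributes 3 + 0 · 1 = 3
  Term 1 contributes 9 + 1 · 1 = 10
  Term 2 contributes 10 + 2 · 1 = 12
  Term 3 contributes -3 + 3 · 1 = 0
  Term 4 contributes 9 + 4 · 1 = 13
p(1) = ⊕ of these = min[3, 10, 12, 0, 13] = 0.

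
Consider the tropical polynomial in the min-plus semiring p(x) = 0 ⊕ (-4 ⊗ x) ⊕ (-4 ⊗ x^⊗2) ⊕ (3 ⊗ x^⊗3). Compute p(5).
p(5) = 0

A tropical monomial a ⊗ x^⊗i evaluates to a + i · x. Evaluating each term at x = 5:
  Term 0 contributes 0 + 0 · 5 = 0
  Term 1 contributes -4 + 1 · 5 = 1
  Term 2 contributes -4 + 2 · 5 = 6
  Term 3 contributes 3 + 3 · 5 = 18
p(5) = ⊕ of these = min[0, 1, 6, 18] = 0.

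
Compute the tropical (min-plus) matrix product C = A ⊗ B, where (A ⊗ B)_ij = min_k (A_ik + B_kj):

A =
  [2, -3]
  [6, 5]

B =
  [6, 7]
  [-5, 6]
A ⊗ B =
  [-8, 3]
  [0, 11]

Apply the min-plus product entry-by-entry:
  C[0][0] = min over k of (A[0][0] + B[0][0] = 2 + 6 = 8, A[0][1] + B[1][0] = -3 + -5 = -8) = -8 (attained at k = 1)
  C[0][1] = min over k of (A[0][0] + B[0][1] = 2 + 7 = 9, A[0][1] + B[1][1] = -3 + 6 = 3) = 3 (attained at k = 1)
  C[1][0] = min over k of (A[1][0] + B[0][0] = 6 + 6 = 12, A[1][1] + B[1][0] = 5 + -5 = 0) = 0 (attained at k = 1)
  C[1][1] = min over k of (A[1][0] + B[0][1] = 6 + 7 = 13, A[1][1] + B[1][1] = 5 + 6 = 11) = 11 (attained at k = 1)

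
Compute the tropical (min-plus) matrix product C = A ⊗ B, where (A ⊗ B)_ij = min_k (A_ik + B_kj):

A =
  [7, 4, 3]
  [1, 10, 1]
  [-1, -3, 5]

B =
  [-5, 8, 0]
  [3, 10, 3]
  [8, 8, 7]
A ⊗ B =
  [2, 11, 7]
  [-4, 9, 1]
  [-6, 7, -1]

Apply the min-plus product entry-by-entry:
  C[0][0] = min over k of (A[0][0] + B[0][0] = 7 + -5 = 2, A[0][1] + B[1][0] = 4 + 3 = 7, A[0][2] + B[2][0] = 3 + 8 = 11) = 2 (attained at k = 0)
  C[0][1] = min over k of (A[0][0] + B[0][1] = 7 + 8 = 15, A[0][1] + B[1][1] = 4 + 10 = 14, A[0][2] + B[2][1] = 3 + 8 = 11) = 11 (attained at k = 2)
  C[0][2] = min over k of (A[0][0] + B[0][2] = 7 + 0 = 7, A[0][1] + B[1][2] = 4 + 3 = 7, A[0][2] + B[2][2] = 3 + 7 = 10) = 7 (attained at k = 0)
  C[1][0] = min over k of (A[1][0] + B[0][0] = 1 + -5 = -4, A[1][1] + B[1][0] = 10 + 3 = 13, A[1][2] + B[2][0] = 1 + 8 = 9) = -4 (attained at k = 0)
  C[1][1] = min over k of (A[1][0] + B[0][1] = 1 + 8 = 9, A[1][1] + B[1][1] = 10 + 10 = 20, A[1][2] + B[2][1] = 1 + 8 = 9) = 9 (attained at k = 0)
  C[1][2] = min over k of (A[1][0] + B[0][2] = 1 + 0 = 1, A[1][1] + B[1][2] = 10 + 3 = 13, A[1][2] + B[2][2] = 1 + 7 = 8) = 1 (attained at k = 0)
  C[2][0] = min over k of (A[2][0] + B[0][0] = -1 + -5 = -6, A[2][1] + B[1][0] = -3 + 3 = 0, A[2][2] + B[2][0] = 5 + 8 = 13) = -6 (attained at k = 0)
  C[2][1] = min over k of (A[2][0] + B[0][1] = -1 + 8 = 7, A[2][1] + B[1][1] = -3 + 10 = 7, A[2][2] + B[2][1] = 5 + 8 = 13) = 7 (attained at k = 0)
  C[2][2] = min over k of (A[2][0] + B[0][2] = -1 + 0 = -1, A[2][1] + B[1][2] = -3 + 3 = 0, A[2][2] + B[2][2] = 5 + 7 = 12) = -1 (attained at k = 0)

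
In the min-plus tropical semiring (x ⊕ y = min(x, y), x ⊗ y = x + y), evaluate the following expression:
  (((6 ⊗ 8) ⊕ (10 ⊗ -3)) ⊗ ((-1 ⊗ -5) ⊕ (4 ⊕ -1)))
(((6 ⊗ 8) ⊕ (10 ⊗ -3)) ⊗ ((-1 ⊗ -5) ⊕ (4 ⊕ -1))) = 1

Expand innermost to outermost. Recall ⊕ takes the minimum of its arguments and ⊗ takes their sum. Working out the expression (((6 ⊗ 8) ⊕ (10 ⊗ -3)) ⊗ ((-1 ⊗ -5) ⊕ (4 ⊕ -1))) gives 1.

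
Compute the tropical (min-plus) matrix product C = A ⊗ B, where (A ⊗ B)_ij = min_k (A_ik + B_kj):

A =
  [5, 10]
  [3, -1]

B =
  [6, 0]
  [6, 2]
A ⊗ B =
  [11, 5]
  [5, 1]

Apply the min-plus product entry-by-entry:
  C[0][0] = min over k of (A[0][0] + B[0][0] = 5 + 6 = 11, A[0][1] + B[1][0] = 10 + 6 = 16) = 11 (attained at k = 0)
  C[0][1] = min over k of (A[0][0] + B[0][1] = 5 + 0 = 5, A[0][1] + B[1][1] = 10 + 2 = 12) = 5 (attained at k = 0)
  C[1][0] = min over k of (A[1][0] + B[0][0] = 3 + 6 = 9, A[1][1] + B[1][0] = -1 + 6 = 5) = 5 (attained at k = 1)
  C[1][1] = min over k of (A[1][0] + B[0][1] = 3 + 0 = 3, A[1][1] + B[1][1] = -1 + 2 = 1) = 1 (attained at k = 1)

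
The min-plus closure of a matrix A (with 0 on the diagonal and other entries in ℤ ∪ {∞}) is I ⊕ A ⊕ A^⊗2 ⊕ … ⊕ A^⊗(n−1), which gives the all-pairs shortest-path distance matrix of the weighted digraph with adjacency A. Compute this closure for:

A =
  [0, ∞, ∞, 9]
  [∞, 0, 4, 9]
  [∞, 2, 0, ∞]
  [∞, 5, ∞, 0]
Closure =
  [0, 14, 18, 9]
  [∞, 0, 4, 9]
  [∞, 2, 0, 11]
  [∞, 5, 9, 0]

This is the Floyd-Warshall all-pairs shortest-path computation. For each intermediate vertex k = 0, 1, …, 3, update dist[i][j] ← min(dist[i][j], dist[i][k] + dist[k][j]). The final matrix gives, for each (i, j), the minimum total weight of any directed path from i to j (possibly empty when i = j).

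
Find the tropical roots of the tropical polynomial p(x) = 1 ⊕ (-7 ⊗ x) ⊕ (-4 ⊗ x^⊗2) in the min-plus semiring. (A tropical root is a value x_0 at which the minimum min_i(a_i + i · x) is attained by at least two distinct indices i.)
Roots: {-3, 8}

Each tropical root is a break point of the lower envelope of the lines y = a_i + i · x (there are 3 lines, with slopes 0, 1, ..., 2). Only the lines that attain the minimum somewhere contribute to roots; other lines are dominated. Here the surviving (envelope) indices are i = 2, i = 1, i = 0.
Intersections between consecutive envelope lines give the roots: for adjacent envelope indices i < j the intersection is x = (a_i − a_j) / (j − i). Reading off the sorted break points: {-3, 8}.
Verification: at each break x_0, at least two indices attain the minimum of min_i(a_i + i · x_0).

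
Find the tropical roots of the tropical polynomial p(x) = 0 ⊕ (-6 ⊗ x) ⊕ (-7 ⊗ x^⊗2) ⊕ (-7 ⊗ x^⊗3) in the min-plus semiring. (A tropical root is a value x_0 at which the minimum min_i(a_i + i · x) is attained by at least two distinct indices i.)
Roots: {0, 1, 6}

Each tropical root is a break point of the lower envelope of the lines y = a_i + i · x (there are 4 lines, with slopes 0, 1, ..., 3). Only the lines that attain the minimum somewhere contribute to roots; other lines are dominated. Here the surviving (envelope) indices are i = 3, i = 2, i = 1, i = 0.
Intersections between consecutive envelope lines give the roots: for adjacent envelope indices i < j the intersection is x = (a_i − a_j) / (j − i). Reading off the sorted break points: {0, 1, 6}.
Verification: at each break x_0, at least two indices attain the minimum of min_i(a_i + i · x_0).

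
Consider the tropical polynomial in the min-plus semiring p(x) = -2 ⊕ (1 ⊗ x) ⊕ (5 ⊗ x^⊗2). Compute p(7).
p(7) = -2

A tropical monomial a ⊗ x^⊗i evaluates to a + i · x. Evaluating each term at x = 7:
  Term 0 contributes -2 + 0 · 7 = -2
  Term 1 contributes 1 + 1 · 7 = 8
  Term 2 contributes 5 + 2 · 7 = 19
p(7) = ⊕ of these = min[-2, 8, 19] = -2.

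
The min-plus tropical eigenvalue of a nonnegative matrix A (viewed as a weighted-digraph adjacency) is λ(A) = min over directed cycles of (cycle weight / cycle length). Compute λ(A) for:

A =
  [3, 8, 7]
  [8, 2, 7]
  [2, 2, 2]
λ(A) = 2

Enumerate directed cycles and compute their means (weight / length). Sample:
  cycle 0 → 0: weight = 3, length = 1, mean = 3/1 ≈ 3.000
  cycle 1 → 1: weight = 2, length = 1, mean = 2/1 ≈ 2.000
  cycle 2 → 2: weight = 2, length = 1, mean = 2/1 ≈ 2.000
  cycle 0 → 1 → 0: weight = 16, length = 2, mean = 16/2 ≈ 8.000
  cycle 0 → 2 → 0: weight = 9, length = 2, mean = 9/2 ≈ 4.500
  cycle 1 → 0 → 1: weight = 16, length = 2, mean = 16/2 ≈ 8.000
Minimum mean = 2.000, attained e.g. along the cycle 1 → 1 with weight 2 and length 1. So λ(A) = 2/1 = 2.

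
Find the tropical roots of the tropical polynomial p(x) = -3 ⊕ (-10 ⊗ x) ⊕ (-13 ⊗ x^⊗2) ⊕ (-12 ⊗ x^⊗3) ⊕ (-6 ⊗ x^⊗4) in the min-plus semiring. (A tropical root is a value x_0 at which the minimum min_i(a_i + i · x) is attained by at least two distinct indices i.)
Roots: {-6, -1, 3, 7}

Each tropical root is a break point of the lower envelope of the lines y = a_i + i · x (there are 5 lines, with slopes 0, 1, ..., 4). Only the lines that attain the minimum somewhere contribute to roots; other lines are dominated. Here the surviving (envelope) indices are i = 4, i = 3, i = 2, i = 1, i = 0.
Intersections between consecutive envelope lines give the roots: for adjacent envelope indices i < j the intersection is x = (a_i − a_j) / (j − i). Reading off the sorted break points: {-6, -1, 3, 7}.
Verification: at each break x_0, at least two indices attain the minimum of min_i(a_i + i · x_0).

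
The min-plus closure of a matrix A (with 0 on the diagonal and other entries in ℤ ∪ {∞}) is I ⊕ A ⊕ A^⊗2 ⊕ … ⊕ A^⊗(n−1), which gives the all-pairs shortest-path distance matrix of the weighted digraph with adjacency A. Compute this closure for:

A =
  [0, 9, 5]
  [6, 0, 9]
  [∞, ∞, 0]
Closure =
  [0, 9, 5]
  [6, 0, 9]
  [∞, ∞, 0]

This is the Floyd-Warshall all-pairs shortest-path computation. For each intermediate vertex k = 0, 1, …, 2, update dist[i][j] ← min(dist[i][j], dist[i][k] + dist[k][j]). The final matrix gives, for each (i, j), the minimum total weight of any directed path from i to j (possibly empty when i = j).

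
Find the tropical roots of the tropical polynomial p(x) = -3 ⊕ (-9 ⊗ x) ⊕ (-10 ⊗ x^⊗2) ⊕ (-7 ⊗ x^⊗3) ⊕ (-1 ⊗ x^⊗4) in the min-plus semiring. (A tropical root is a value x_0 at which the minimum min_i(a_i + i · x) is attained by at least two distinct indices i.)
Roots: {-6, -3, 1, 6}

Each tropical root is a break point of the lower envelope of the lines y = a_i + i · x (there are 5 lines, with slopes 0, 1, ..., 4). Only the lines that attain the minimum somewhere contribute to roots; other lines are dominated. Here the surviving (envelope) indices are i = 4, i = 3, i = 2, i = 1, i = 0.
Intersections between consecutive envelope lines give the roots: for adjacent envelope indices i < j the intersection is x = (a_i − a_j) / (j − i). Reading off the sorted break points: {-6, -3, 1, 6}.
Verification: at each break x_0, at least two indices attain the minimum of min_i(a_i + i · x_0).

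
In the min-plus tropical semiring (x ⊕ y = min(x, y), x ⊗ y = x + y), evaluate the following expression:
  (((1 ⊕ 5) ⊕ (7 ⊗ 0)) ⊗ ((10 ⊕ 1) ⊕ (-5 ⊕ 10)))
(((1 ⊕ 5) ⊕ (7 ⊗ 0)) ⊗ ((10 ⊕ 1) ⊕ (-5 ⊕ 10))) = -4

Expand innermost to outermost. Recall ⊕ takes the minimum of its arguments and ⊗ takes their sum. Working out the expression (((1 ⊕ 5) ⊕ (7 ⊗ 0)) ⊗ ((10 ⊕ 1) ⊕ (-5 ⊕ 10))) gives -4.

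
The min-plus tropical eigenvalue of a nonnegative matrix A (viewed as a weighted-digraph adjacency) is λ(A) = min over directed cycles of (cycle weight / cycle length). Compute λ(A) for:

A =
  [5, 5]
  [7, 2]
λ(A) = 2

Enumerate directed cycles and compute their means (weight / length). Sample:
  cycle 0 → 0: weight = 5, length = 1, mean = 5/1 ≈ 5.000
  cycle 1 → 1: weight = 2, length = 1, mean = 2/1 ≈ 2.000
  cycle 0 → 1 → 0: weight = 12, length = 2, mean = 12/2 ≈ 6.000
  cycle 1 → 0 → 1: weight = 12, length = 2, mean = 12/2 ≈ 6.000
Minimum mean = 2.000, attained e.g. along the cycle 1 → 1 with weight 2 and length 1. So λ(A) = 2/1 = 2.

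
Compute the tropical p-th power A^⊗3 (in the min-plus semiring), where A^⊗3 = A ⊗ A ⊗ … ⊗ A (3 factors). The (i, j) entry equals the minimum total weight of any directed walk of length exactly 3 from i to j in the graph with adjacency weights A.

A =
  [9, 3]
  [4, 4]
A^⊗3 =
  [11, 10]
  [11, 11]

Each entry (A^⊗3)_ij equals the minimum over all length-3 walks i = v_0 → v_1 → … → v_3 = j of Σ_t A[v_t][v_{t+1}]. For example, for (i, j) = (0, 1) we minimise over 4 possible intermediate vertex sequences; the minimum is 10, attained along the walk 0 → 1 → 0 → 1.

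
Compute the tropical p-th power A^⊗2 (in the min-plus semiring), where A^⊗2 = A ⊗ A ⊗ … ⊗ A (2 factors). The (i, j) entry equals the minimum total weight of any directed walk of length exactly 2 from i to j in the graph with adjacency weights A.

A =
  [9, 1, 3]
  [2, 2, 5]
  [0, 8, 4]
A^⊗2 =
  [3, 3, 6]
  [4, 3, 5]
  [4, 1, 3]

Each entry (A^⊗2)_ij equals the minimum over all length-2 walks i = v_0 → v_1 → … → v_2 = j of Σ_t A[v_t][v_{t+1}]. For example, for (i, j) = (0, 2) we minimise over 3 possible intermediate vertex sequences; the minimum is 6, attained along the walk 0 → 1 → 2.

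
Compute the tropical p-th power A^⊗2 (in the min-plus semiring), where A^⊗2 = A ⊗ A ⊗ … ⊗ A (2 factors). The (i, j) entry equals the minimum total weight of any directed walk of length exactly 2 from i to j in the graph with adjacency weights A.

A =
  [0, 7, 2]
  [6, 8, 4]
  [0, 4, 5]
A^⊗2 =
  [0, 6, 2]
  [4, 8, 8]
  [0, 7, 2]

Each entry (A^⊗2)_ij equals the minimum over all length-2 walks i = v_0 → v_1 → … → v_2 = j of Σ_t A[v_t][v_{t+1}]. For example, for (i, j) = (0, 2) we minimise over 3 possible intermediate vertex sequences; the minimum is 2, attained along the walk 0 → 0 → 2.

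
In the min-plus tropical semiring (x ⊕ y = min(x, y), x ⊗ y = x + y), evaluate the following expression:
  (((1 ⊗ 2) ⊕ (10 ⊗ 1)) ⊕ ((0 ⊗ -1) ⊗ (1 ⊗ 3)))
(((1 ⊗ 2) ⊕ (10 ⊗ 1)) ⊕ ((0 ⊗ -1) ⊗ (1 ⊗ 3))) = 3

Expand innermost to outermost. Recall ⊕ takes the minimum of its arguments and ⊗ takes their sum. Working out the expression (((1 ⊗ 2) ⊕ (10 ⊗ 1)) ⊕ ((0 ⊗ -1) ⊗ (1 ⊗ 3))) gives 3.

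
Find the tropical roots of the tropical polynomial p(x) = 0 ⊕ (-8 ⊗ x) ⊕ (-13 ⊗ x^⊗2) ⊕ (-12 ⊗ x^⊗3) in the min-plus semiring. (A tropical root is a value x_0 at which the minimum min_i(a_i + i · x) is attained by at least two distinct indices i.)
Roots: {-1, 5, 8}

Each tropical root is a break point of the lower envelope of the lines y = a_i + i · x (there are 4 lines, with slopes 0, 1, ..., 3). Only the lines that attain the minimum somewhere contribute to roots; other lines are dominated. Here the surviving (envelope) indices are i = 3, i = 2, i = 1, i = 0.
Intersections between consecutive envelope lines give the roots: for adjacent envelope indices i < j the intersection is x = (a_i − a_j) / (j − i). Reading off the sorted break points: {-1, 5, 8}.
Verification: at each break x_0, at least two indices attain the minimum of min_i(a_i + i · x_0).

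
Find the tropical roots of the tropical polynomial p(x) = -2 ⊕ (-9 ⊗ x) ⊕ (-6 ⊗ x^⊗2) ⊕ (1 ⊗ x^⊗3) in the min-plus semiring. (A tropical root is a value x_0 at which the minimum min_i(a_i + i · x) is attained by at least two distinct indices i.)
Roots: {-7, -3, 7}

Each tropical root is a break point of the lower envelope of the lines y = a_i + i · x (there are 4 lines, with slopes 0, 1, ..., 3). Only the lines that attain the minimum somewhere contribute to roots; other lines are dominated. Here the surviving (envelope) indices are i = 3, i = 2, i = 1, i = 0.
Intersections between consecutive envelope lines give the roots: for adjacent envelope indices i < j the intersection is x = (a_i − a_j) / (j − i). Reading off the sorted break points: {-7, -3, 7}.
Verification: at each break x_0, at least two indices attain the minimum of min_i(a_i + i · x_0).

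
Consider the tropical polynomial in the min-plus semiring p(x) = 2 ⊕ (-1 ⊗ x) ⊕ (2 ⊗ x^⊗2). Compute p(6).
p(6) = 2

A tropical monomial a ⊗ x^⊗i evaluates to a + i · x. Evaluating each term at x = 6:
  Term 0 contributes 2 + 0 · 6 = 2
  Term 1 contributes -1 + 1 · 6 = 5
  Term 2 contributes 2 + 2 · 6 = 14
p(6) = ⊕ of these = min[2, 5, 14] = 2.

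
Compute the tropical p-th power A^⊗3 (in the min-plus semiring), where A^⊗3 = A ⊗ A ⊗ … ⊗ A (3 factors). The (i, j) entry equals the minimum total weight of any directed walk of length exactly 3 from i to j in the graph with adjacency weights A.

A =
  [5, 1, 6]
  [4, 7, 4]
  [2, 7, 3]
A^⊗3 =
  [7, 6, 8]
  [9, 7, 9]
  [7, 6, 7]

Each entry (A^⊗3)_ij equals the minimum over all length-3 walks i = v_0 → v_1 → … → v_3 = j of Σ_t A[v_t][v_{t+1}]. For example, for (i, j) = (0, 2) we minimise over 9 possible intermediate vertex sequences; the minimum is 8, attained along the walk 0 → 1 → 2 → 2.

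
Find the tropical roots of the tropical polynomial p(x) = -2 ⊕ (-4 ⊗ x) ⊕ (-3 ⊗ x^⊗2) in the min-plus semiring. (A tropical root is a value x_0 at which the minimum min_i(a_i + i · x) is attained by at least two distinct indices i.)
Roots: {-1, 2}

Each tropical root is a break point of the lower envelope of the lines y = a_i + i · x (there are 3 lines, with slopes 0, 1, ..., 2). Only the lines that attain the minimum somewhere contribute to roots; other lines are dominated. Here the surviving (envelope) indices are i = 2, i = 1, i = 0.
Intersections between consecutive envelope lines give the roots: for adjacent envelope indices i < j the intersection is x = (a_i − a_j) / (j − i). Reading off the sorted break points: {-1, 2}.
Verification: at each break x_0, at least two indices attain the minimum of min_i(a_i + i · x_0).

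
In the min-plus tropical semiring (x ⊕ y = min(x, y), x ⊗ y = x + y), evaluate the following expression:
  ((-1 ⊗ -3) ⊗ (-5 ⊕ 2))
((-1 ⊗ -3) ⊗ (-5 ⊕ 2)) = -9

Expand innermost to outermost. Recall ⊕ takes the minimum of its arguments and ⊗ takes their sum. Working out the expression ((-1 ⊗ -3) ⊗ (-5 ⊕ 2)) gives -9.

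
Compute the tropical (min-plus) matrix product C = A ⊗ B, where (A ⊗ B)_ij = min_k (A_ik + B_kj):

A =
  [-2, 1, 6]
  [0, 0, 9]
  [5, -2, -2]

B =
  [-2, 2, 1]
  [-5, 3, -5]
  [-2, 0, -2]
A ⊗ B =
  [-4, 0, -4]
  [-5, 2, -5]
  [-7, -2, -7]

Apply the min-plus product entry-by-entry:
  C[0][0] = min over k of (A[0][0] + B[0][0] = -2 + -2 = -4, A[0][1] + B[1][0] = 1 + -5 = -4, A[0][2] + B[2][0] = 6 + -2 = 4) = -4 (attained at k = 0)
  C[0][1] = min over k of (A[0][0] + B[0][1] = -2 + 2 = 0, A[0][1] + B[1][1] = 1 + 3 = 4, A[0][2] + B[2][1] = 6 + 0 = 6) = 0 (attained at k = 0)
  C[0][2] = min over k of (A[0][0] + B[0][2] = -2 + 1 = -1, A[0][1] + B[1][2] = 1 + -5 = -4, A[0][2] + B[2][2] = 6 + -2 = 4) = -4 (attained at k = 1)
  C[1][0] = min over k of (A[1][0] + B[0][0] = 0 + -2 = -2, A[1][1] + B[1][0] = 0 + -5 = -5, A[1][2] + B[2][0] = 9 + -2 = 7) = -5 (attained at k = 1)
  C[1][1] = min over k of (A[1][0] + B[0][1] = 0 + 2 = 2, A[1][1] + B[1][1] = 0 + 3 = 3, A[1][2] + B[2][1] = 9 + 0 = 9) = 2 (attained at k = 0)
  C[1][2] = min over k of (A[1][0] + B[0][2] = 0 + 1 = 1, A[1][1] + B[1][2] = 0 + -5 = -5, A[1][2] + B[2][2] = 9 + -2 = 7) = -5 (attained at k = 1)
  C[2][0] = min over k of (A[2][0] + B[0][0] = 5 + -2 = 3, A[2][1] + B[1][0] = -2 + -5 = -7, A[2][2] + B[2][0] = -2 + -2 = -4) = -7 (attained at k = 1)
  C[2][1] = min over k of (A[2][0] + B[0][1] = 5 + 2 = 7, A[2][1] + B[1][1] = -2 + 3 = 1, A[2][2] + B[2][1] = -2 + 0 = -2) = -2 (attained at k = 2)
  C[2][2] = min over k of (A[2][0] + B[0][2] = 5 + 1 = 6, A[2][1] + B[1][2] = -2 + -5 = -7, A[2][2] + B[2][2] = -2 + -2 = -4) = -7 (attained at k = 1)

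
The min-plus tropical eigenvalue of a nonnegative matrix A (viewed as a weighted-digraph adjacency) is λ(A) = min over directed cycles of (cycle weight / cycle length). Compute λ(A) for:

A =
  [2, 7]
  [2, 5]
λ(A) = 2

Enumerate directed cycles and compute their means (weight / length). Sample:
  cycle 0 → 0: weight = 2, length = 1, mean = 2/1 ≈ 2.000
  cycle 1 → 1: weight = 5, length = 1, mean = 5/1 ≈ 5.000
  cycle 0 → 1 → 0: weight = 9, length = 2, mean = 9/2 ≈ 4.500
  cycle 1 → 0 → 1: weight = 9, length = 2, mean = 9/2 ≈ 4.500
Minimum mean = 2.000, attained e.g. along the cycle 0 → 0 with weight 2 and length 1. So λ(A) = 2/1 = 2.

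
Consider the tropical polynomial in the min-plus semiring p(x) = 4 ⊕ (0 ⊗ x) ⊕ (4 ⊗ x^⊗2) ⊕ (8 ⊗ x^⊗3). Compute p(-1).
p(-1) = -1

A tropical monomial a ⊗ x^⊗i evaluates to a + i · x. Evaluating each term at x = -1:
  Term 0 contributes 4 + 0 · -1 = 4
  Term 1 contributes 0 + 1 · -1 = -1
  Term 2 contributes 4 + 2 · -1 = 2
  Term 3 contributes 8 + 3 · -1 = 5
p(-1) = ⊕ of these = min[4, -1, 2, 5] = -1.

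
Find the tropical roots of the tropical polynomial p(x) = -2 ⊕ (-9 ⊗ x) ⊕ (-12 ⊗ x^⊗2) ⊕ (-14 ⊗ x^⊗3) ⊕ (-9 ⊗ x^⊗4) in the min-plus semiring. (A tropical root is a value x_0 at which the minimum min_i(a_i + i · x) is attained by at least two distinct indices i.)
Roots: {-5, 2, 3, 7}

Each tropical root is a break point of the lower envelope of the lines y = a_i + i · x (there are 5 lines, with slopes 0, 1, ..., 4). Only the lines that attain the minimum somewhere contribute to roots; other lines are dominated. Here the surviving (envelope) indices are i = 4, i = 3, i = 2, i = 1, i = 0.
Intersections between consecutive envelope lines give the roots: for adjacent envelope indices i < j the intersection is x = (a_i − a_j) / (j − i). Reading off the sorted break points: {-5, 2, 3, 7}.
Verification: at each break x_0, at least two indices attain the minimum of min_i(a_i + i · x_0).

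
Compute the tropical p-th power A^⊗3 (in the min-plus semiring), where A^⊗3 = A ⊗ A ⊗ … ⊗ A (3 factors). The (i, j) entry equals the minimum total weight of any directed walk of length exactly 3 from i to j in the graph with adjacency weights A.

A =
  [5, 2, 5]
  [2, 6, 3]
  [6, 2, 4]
A^⊗3 =
  [9, 6, 9]
  [6, 9, 7]
  [8, 6, 9]

Each entry (A^⊗3)_ij equals the minimum over all length-3 walks i = v_0 → v_1 → … → v_3 = j of Σ_t A[v_t][v_{t+1}]. For example, for (i, j) = (0, 2) we minimise over 9 possible intermediate vertex sequences; the minimum is 9, attained along the walk 0 → 1 → 0 → 2.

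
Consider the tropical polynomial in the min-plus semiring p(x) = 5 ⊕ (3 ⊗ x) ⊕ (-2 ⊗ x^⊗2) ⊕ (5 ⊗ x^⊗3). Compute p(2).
p(2) = 2

A tropical monomial a ⊗ x^⊗i evaluates to a + i · x. Evaluating each term at x = 2:
  Term 0 contributes 5 + 0 · 2 = 5
  Term 1 contributes 3 + 1 · 2 = 5
  Term 2 contributes -2 + 2 · 2 = 2
  Term 3 contributes 5 + 3 · 2 = 11
p(2) = ⊕ of these = min[5, 5, 2, 11] = 2.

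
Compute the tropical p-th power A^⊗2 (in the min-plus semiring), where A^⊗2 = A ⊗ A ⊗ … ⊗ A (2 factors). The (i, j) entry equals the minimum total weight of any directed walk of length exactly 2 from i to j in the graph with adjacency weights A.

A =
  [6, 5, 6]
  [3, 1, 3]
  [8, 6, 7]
A^⊗2 =
  [8, 6, 8]
  [4, 2, 4]
  [9, 7, 9]

Each entry (A^⊗2)_ij equals the minimum over all length-2 walks i = v_0 → v_1 → … → v_2 = j of Σ_t A[v_t][v_{t+1}]. For example, for (i, j) = (0, 2) we minimise over 3 possible intermediate vertex sequences; the minimum is 8, attained along the walk 0 → 1 → 2.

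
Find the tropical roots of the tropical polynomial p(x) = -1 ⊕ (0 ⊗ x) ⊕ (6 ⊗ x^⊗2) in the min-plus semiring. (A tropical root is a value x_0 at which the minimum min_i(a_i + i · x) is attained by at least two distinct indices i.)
Roots: {-6, -1}

Each tropical root is a break point of the lower envelope of the lines y = a_i + i · x (there are 3 lines, with slopes 0, 1, ..., 2). Only the lines that attain the minimum somewhere contribute to roots; other lines are dominated. Here the surviving (envelope) indices are i = 2, i = 1, i = 0.
Intersections between consecutive envelope lines give the roots: for adjacent envelope indices i < j the intersection is x = (a_i − a_j) / (j − i). Reading off the sorted break points: {-6, -1}.
Verification: at each break x_0, at least two indices attain the minimum of min_i(a_i + i · x_0).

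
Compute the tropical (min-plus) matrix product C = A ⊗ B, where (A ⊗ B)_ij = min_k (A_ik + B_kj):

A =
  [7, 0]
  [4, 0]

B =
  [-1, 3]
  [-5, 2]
A ⊗ B =
  [-5, 2]
  [-5, 2]

Apply the min-plus product entry-by-entry:
  C[0][0] = min over k of (A[0][0] + B[0][0] = 7 + -1 = 6, A[0][1] + B[1][0] = 0 + -5 = -5) = -5 (attained at k = 1)
  C[0][1] = min over k of (A[0][0] + B[0][1] = 7 + 3 = 10, A[0][1] + B[1][1] = 0 + 2 = 2) = 2 (attained at k = 1)
  C[1][0] = min over k of (A[1][0] + B[0][0] = 4 + -1 = 3, A[1][1] + B[1][0] = 0 + -5 = -5) = -5 (attained at k = 1)
  C[1][1] = min over k of (A[1][0] + B[0][1] = 4 + 3 = 7, A[1][1] + B[1][1] = 0 + 2 = 2) = 2 (attained at k = 1)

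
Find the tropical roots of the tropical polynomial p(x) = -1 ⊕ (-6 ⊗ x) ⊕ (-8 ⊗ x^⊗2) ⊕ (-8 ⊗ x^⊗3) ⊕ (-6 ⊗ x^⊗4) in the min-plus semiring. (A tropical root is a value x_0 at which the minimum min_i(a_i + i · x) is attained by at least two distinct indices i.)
Roots: {-2, 0, 2, 5}

Each tropical root is a break point of the lower envelope of the lines y = a_i + i · x (there are 5 lines, with slopes 0, 1, ..., 4). Only the lines that attain the minimum somewhere contribute to roots; other lines are dominated. Here the surviving (envelope) indices are i = 4, i = 3, i = 2, i = 1, i = 0.
Intersections between consecutive envelope lines give the roots: for adjacent envelope indices i < j the intersection is x = (a_i − a_j) / (j − i). Reading off the sorted break points: {-2, 0, 2, 5}.
Verification: at each break x_0, at least two indices attain the minimum of min_i(a_i + i · x_0).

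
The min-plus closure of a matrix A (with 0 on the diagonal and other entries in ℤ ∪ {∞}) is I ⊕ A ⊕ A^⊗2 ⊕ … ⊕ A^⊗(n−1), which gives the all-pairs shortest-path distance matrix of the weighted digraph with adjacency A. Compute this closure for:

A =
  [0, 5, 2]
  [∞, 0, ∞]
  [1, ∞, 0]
Closure =
  [0, 5, 2]
  [∞, 0, ∞]
  [1, 6, 0]

This is the Floyd-Warshall all-pairs shortest-path computation. For each intermediate vertex k = 0, 1, …, 2, update dist[i][j] ← min(dist[i][j], dist[i][k] + dist[k][j]). The final matrix gives, for each (i, j), the minimum total weight of any directed path from i to j (possibly empty when i = j).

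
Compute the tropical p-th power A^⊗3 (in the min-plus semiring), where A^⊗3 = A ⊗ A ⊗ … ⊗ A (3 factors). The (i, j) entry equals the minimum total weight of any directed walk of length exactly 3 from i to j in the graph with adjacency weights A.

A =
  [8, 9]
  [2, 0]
A^⊗3 =
  [11, 9]
  [2, 0]

Each entry (A^⊗3)_ij equals the minimum over all length-3 walks i = v_0 → v_1 → … → v_3 = j of Σ_t A[v_t][v_{t+1}]. For example, for (i, j) = (0, 1) we minimise over 4 possible intermediate vertex sequences; the minimum is 9, attained along the walk 0 → 1 → 1 → 1.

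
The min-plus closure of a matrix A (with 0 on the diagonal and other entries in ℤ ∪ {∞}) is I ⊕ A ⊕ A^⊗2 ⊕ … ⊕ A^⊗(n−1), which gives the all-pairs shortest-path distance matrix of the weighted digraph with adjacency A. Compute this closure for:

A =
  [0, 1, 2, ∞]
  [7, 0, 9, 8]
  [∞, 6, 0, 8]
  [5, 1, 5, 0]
Closure =
  [0, 1, 2, 9]
  [7, 0, 9, 8]
  [13, 6, 0, 8]
  [5, 1, 5, 0]

This is the Floyd-Warshall all-pairs shortest-path computation. For each intermediate vertex k = 0, 1, …, 3, update dist[i][j] ← min(dist[i][j], dist[i][k] + dist[k][j]). The final matrix gives, for each (i, j), the minimum total weight of any directed path from i to j (possibly empty when i = j).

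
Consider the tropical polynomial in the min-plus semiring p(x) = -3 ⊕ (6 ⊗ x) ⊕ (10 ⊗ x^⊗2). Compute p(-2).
p(-2) = -3

A tropical monomial a ⊗ x^⊗i evaluates to a + i · x. Evaluating each term at x = -2:
  Term 0 contributes -3 + 0 · -2 = -3
  Term 1 contributes 6 + 1 · -2 = 4
  Term 2 contributes 10 + 2 · -2 = 6
p(-2) = ⊕ of these = min[-3, 4, 6] = -3.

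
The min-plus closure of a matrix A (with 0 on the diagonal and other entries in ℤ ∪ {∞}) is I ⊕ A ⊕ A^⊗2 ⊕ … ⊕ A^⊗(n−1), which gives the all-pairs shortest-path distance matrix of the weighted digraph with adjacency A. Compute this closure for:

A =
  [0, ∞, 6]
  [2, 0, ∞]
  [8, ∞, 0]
Closure =
  [0, ∞, 6]
  [2, 0, 8]
  [8, ∞, 0]

This is the Floyd-Warshall all-pairs shortest-path computation. For each intermediate vertex k = 0, 1, …, 2, update dist[i][j] ← min(dist[i][j], dist[i][k] + dist[k][j]). The final matrix gives, for each (i, j), the minimum total weight of any directed path from i to j (possibly empty when i = j).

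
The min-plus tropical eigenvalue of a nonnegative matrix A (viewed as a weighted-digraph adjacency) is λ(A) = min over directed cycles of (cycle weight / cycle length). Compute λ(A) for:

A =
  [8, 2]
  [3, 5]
λ(A) = 5/2

Enumerate directed cycles and compute their means (weight / length). Sample:
  cycle 0 → 0: weight = 8, length = 1, mean = 8/1 ≈ 8.000
  cycle 1 → 1: weight = 5, length = 1, mean = 5/1 ≈ 5.000
  cycle 0 → 1 → 0: weight = 5, length = 2, mean = 5/2 ≈ 2.500
  cycle 1 → 0 → 1: weight = 5, length = 2, mean = 5/2 ≈ 2.500
Minimum mean = 2.500, attained e.g. along the cycle 0 → 1 → 0 with weight 5 and length 2. So λ(A) = 5/2 = 5/2.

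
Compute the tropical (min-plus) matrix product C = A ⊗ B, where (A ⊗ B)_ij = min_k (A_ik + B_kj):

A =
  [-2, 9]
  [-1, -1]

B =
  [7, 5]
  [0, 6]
A ⊗ B =
  [5, 3]
  [-1, 4]

Apply the min-plus product entry-by-entry:
  C[0][0] = min over k of (A[0][0] + B[0][0] = -2 + 7 = 5, A[0][1] + B[1][0] = 9 + 0 = 9) = 5 (attained at k = 0)
  C[0][1] = min over k of (A[0][0] + B[0][1] = -2 + 5 = 3, A[0][1] + B[1][1] = 9 + 6 = 15) = 3 (attained at k = 0)
  C[1][0] = min over k of (A[1][0] + B[0][0] = -1 + 7 = 6, A[1][1] + B[1][0] = -1 + 0 = -1) = -1 (attained at k = 1)
  C[1][1] = min over k of (A[1][0] + B[0][1] = -1 + 5 = 4, A[1][1] + B[1][1] = -1 + 6 = 5) = 4 (attained at k = 0)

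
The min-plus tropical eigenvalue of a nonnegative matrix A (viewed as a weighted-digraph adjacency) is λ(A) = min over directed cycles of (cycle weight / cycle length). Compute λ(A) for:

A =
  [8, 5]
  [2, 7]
λ(A) = 7/2

Enumerate directed cycles and compute their means (weight / length). Sample:
  cycle 0 → 0: weight = 8, length = 1, mean = 8/1 ≈ 8.000
  cycle 1 → 1: weight = 7, length = 1, mean = 7/1 ≈ 7.000
  cycle 0 → 1 → 0: weight = 7, length = 2, mean = 7/2 ≈ 3.500
  cycle 1 → 0 → 1: weight = 7, length = 2, mean = 7/2 ≈ 3.500
Minimum mean = 3.500, attained e.g. along the cycle 0 → 1 → 0 with weight 7 and length 2. So λ(A) = 7/2 = 7/2.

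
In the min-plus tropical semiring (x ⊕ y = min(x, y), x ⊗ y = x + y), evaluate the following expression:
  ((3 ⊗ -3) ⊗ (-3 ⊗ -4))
((3 ⊗ -3) ⊗ (-3 ⊗ -4)) = -7

Expand innermost to outermost. Recall ⊕ takes the minimum of its arguments and ⊗ takes their sum. Working out the expression ((3 ⊗ -3) ⊗ (-3 ⊗ -4)) gives -7.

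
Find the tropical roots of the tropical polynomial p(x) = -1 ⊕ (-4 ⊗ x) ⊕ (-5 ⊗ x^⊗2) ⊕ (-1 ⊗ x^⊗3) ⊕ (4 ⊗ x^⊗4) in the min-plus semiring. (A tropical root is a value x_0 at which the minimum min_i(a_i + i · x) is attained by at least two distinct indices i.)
Roots: {-5, -4, 1, 3}

Each tropical root is a break point of the lower envelope of the lines y = a_i + i · x (there are 5 lines, with slopes 0, 1, ..., 4). Only the lines that attain the minimum somewhere contribute to roots; other lines are dominated. Here the surviving (envelope) indices are i = 4, i = 3, i = 2, i = 1, i = 0.
Intersections between consecutive envelope lines give the roots: for adjacent envelope indices i < j the intersection is x = (a_i − a_j) / (j − i). Reading off the sorted break points: {-5, -4, 1, 3}.
Verification: at each break x_0, at least two indices attain the minimum of min_i(a_i + i · x_0).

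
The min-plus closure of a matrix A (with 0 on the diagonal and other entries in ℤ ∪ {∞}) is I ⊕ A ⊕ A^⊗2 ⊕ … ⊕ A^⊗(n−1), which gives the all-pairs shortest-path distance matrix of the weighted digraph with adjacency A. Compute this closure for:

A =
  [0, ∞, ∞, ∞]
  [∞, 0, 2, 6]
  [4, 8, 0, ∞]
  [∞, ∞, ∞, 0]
Closure =
  [0, ∞, ∞, ∞]
  [6, 0, 2, 6]
  [4, 8, 0, 14]
  [∞, ∞, ∞, 0]

This is the Floyd-Warshall all-pairs shortest-path computation. For each intermediate vertex k = 0, 1, …, 3, update dist[i][j] ← min(dist[i][j], dist[i][k] + dist[k][j]). The final matrix gives, for each (i, j), the minimum total weight of any directed path from i to j (possibly empty when i = j).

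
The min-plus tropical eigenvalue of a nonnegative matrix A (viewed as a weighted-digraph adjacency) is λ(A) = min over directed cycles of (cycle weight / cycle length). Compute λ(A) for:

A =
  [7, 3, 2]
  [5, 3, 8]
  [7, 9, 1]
λ(A) = 1

Enumerate directed cycles and compute their means (weight / length). Sample:
  cycle 0 → 0: weight = 7, length = 1, mean = 7/1 ≈ 7.000
  cycle 1 → 1: weight = 3, length = 1, mean = 3/1 ≈ 3.000
  cycle 2 → 2: weight = 1, length = 1, mean = 1/1 ≈ 1.000
  cycle 0 → 1 → 0: weight = 8, length = 2, mean = 8/2 ≈ 4.000
  cycle 0 → 2 → 0: weight = 9, length = 2, mean = 9/2 ≈ 4.500
  cycle 1 → 0 → 1: weight = 8, length = 2, mean = 8/2 ≈ 4.000
Minimum mean = 1.000, attained e.g. along the cycle 2 → 2 with weight 1 and length 1. So λ(A) = 1/1 = 1.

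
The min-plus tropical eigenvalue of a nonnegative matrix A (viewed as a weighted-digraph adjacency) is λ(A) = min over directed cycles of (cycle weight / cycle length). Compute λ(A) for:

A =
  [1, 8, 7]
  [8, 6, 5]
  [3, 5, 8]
λ(A) = 1

Enumerate directed cycles and compute their means (weight / length). Sample:
  cycle 0 → 0: weight = 1, length = 1, mean = 1/1 ≈ 1.000
  cycle 1 → 1: weight = 6, length = 1, mean = 6/1 ≈ 6.000
  cycle 2 → 2: weight = 8, length = 1, mean = 8/1 ≈ 8.000
  cycle 0 → 1 → 0: weight = 16, length = 2, mean = 16/2 ≈ 8.000
  cycle 0 → 2 → 0: weight = 10, length = 2, mean = 10/2 ≈ 5.000
  cycle 1 → 0 → 1: weight = 16, length = 2, mean = 16/2 ≈ 8.000
Minimum mean = 1.000, attained e.g. along the cycle 0 → 0 with weight 1 and length 1. So λ(A) = 1/1 = 1.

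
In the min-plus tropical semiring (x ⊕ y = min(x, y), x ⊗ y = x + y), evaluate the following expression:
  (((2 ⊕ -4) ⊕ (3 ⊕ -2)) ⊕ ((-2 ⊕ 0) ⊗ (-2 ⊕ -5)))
(((2 ⊕ -4) ⊕ (3 ⊕ -2)) ⊕ ((-2 ⊕ 0) ⊗ (-2 ⊕ -5))) = -7

Expand innermost to outermost. Recall ⊕ takes the minimum of its arguments and ⊗ takes their sum. Working out the expression (((2 ⊕ -4) ⊕ (3 ⊕ -2)) ⊕ ((-2 ⊕ 0) ⊗ (-2 ⊕ -5))) gives -7.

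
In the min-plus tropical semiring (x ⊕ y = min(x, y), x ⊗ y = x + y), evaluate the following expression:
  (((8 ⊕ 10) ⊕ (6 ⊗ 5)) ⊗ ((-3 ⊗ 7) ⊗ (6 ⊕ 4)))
(((8 ⊕ 10) ⊕ (6 ⊗ 5)) ⊗ ((-3 ⊗ 7) ⊗ (6 ⊕ 4))) = 16

Expand innermost to outermost. Recall ⊕ takes the minimum of its arguments and ⊗ takes their sum. Working out the expression (((8 ⊕ 10) ⊕ (6 ⊗ 5)) ⊗ ((-3 ⊗ 7) ⊗ (6 ⊕ 4))) gives 16.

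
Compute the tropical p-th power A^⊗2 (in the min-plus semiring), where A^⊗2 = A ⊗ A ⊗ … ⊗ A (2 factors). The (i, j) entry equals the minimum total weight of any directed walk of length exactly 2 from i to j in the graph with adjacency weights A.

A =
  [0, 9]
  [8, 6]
A^⊗2 =
  [0, 9]
  [8, 12]

Each entry (A^⊗2)_ij equals the minimum over all length-2 walks i = v_0 → v_1 → … → v_2 = j of Σ_t A[v_t][v_{t+1}]. For example, for (i, j) = (0, 1) we minimise over 2 possible intermediate vertex sequences; the minimum is 9, attained along the walk 0 → 0 → 1.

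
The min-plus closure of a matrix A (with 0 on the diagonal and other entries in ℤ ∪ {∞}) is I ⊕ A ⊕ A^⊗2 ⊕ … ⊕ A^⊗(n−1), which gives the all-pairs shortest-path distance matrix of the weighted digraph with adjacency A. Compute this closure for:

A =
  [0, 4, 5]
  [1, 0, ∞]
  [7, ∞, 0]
Closure =
  [0, 4, 5]
  [1, 0, 6]
  [7, 11, 0]

This is the Floyd-Warshall all-pairs shortest-path computation. For each intermediate vertex k = 0, 1, …, 2, update dist[i][j] ← min(dist[i][j], dist[i][k] + dist[k][j]). The final matrix gives, for each (i, j), the minimum total weight of any directed path from i to j (possibly empty when i = j).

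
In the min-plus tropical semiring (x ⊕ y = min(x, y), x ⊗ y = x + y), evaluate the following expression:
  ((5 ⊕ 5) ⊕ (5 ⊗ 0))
((5 ⊕ 5) ⊕ (5 ⊗ 0)) = 5

Expand innermost to outermost. Recall ⊕ takes the minimum of its arguments and ⊗ takes their sum. Working out the expression ((5 ⊕ 5) ⊕ (5 ⊗ 0)) gives 5.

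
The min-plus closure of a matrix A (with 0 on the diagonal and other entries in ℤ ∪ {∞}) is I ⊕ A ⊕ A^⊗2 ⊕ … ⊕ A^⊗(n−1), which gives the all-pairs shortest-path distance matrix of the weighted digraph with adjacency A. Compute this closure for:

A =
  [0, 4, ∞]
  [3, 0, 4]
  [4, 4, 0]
Closure =
  [0, 4, 8]
  [3, 0, 4]
  [4, 4, 0]

This is the Floyd-Warshall all-pairs shortest-path computation. For each intermediate vertex k = 0, 1, …, 2, update dist[i][j] ← min(dist[i][j], dist[i][k] + dist[k][j]). The final matrix gives, for each (i, j), the minimum total weight of any directed path from i to j (possibly empty when i = j).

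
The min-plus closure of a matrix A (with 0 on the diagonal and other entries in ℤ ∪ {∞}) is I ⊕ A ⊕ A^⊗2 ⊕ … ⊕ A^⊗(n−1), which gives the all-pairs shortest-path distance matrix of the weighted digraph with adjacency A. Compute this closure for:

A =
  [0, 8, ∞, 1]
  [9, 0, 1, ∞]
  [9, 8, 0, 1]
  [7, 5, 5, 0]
Closure =
  [0, 6, 6, 1]
  [9, 0, 1, 2]
  [8, 6, 0, 1]
  [7, 5, 5, 0]

This is the Floyd-Warshall all-pairs shortest-path computation. For each intermediate vertex k = 0, 1, …, 3, update dist[i][j] ← min(dist[i][j], dist[i][k] + dist[k][j]). The final matrix gives, for each (i, j), the minimum total weight of any directed path from i to j (possibly empty when i = j).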